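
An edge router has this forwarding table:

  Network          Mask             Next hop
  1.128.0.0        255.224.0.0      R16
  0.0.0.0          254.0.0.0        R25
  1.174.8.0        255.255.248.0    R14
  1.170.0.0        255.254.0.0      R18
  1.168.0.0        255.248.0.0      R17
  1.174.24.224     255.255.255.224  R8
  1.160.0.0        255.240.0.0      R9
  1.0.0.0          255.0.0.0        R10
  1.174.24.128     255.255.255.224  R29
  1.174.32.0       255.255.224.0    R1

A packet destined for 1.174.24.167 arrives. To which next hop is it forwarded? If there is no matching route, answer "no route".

Routes whose prefix contains 1.174.24.167:
  0.0.0.0/7 (0.0.0.0 - 1.255.255.255) -> R25
  1.0.0.0/8 (1.0.0.0 - 1.255.255.255) -> R10
  1.160.0.0/12 (1.160.0.0 - 1.175.255.255) -> R9
  1.168.0.0/13 (1.168.0.0 - 1.175.255.255) -> R17
More-specific entries that do NOT match:
  1.174.24.224/27 (1.174.24.224 - 1.174.24.255) does not contain 1.174.24.167
  1.174.24.128/27 (1.174.24.128 - 1.174.24.159) does not contain 1.174.24.167
  1.174.8.0/21 (1.174.8.0 - 1.174.15.255) does not contain 1.174.24.167
  1.174.32.0/19 (1.174.32.0 - 1.174.63.255) does not contain 1.174.24.167
  1.170.0.0/15 (1.170.0.0 - 1.171.255.255) does not contain 1.174.24.167
Longest matching prefix is /13 -> next hop R17.

R17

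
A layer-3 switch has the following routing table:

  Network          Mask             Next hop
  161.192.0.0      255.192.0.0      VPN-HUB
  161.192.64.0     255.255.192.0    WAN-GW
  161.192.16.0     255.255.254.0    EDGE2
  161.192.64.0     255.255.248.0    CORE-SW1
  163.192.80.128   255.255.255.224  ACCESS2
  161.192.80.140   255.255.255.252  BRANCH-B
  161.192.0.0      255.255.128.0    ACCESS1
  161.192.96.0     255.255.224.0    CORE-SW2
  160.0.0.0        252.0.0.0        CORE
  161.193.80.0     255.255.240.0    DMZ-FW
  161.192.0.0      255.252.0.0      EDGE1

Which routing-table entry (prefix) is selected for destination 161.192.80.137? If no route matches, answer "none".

161.192.64.0/18

Entries matching 161.192.80.137:
  160.0.0.0/6 (160.0.0.0 - 163.255.255.255)
  161.192.0.0/10 (161.192.0.0 - 161.255.255.255)
  161.192.0.0/14 (161.192.0.0 - 161.195.255.255)
  161.192.0.0/17 (161.192.0.0 - 161.192.127.255)
  161.192.64.0/18 (161.192.64.0 - 161.192.127.255)
Most specific is 161.192.64.0/18.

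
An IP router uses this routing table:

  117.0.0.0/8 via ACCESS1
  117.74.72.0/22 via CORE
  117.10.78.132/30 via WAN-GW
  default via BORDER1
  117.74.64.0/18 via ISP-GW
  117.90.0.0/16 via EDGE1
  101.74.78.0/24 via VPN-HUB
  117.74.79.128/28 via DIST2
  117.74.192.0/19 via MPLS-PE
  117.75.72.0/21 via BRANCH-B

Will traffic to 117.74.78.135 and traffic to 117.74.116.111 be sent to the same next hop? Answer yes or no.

117.74.78.135: longest match 117.74.64.0/18 -> ISP-GW
117.74.116.111: longest match 117.74.64.0/18 -> ISP-GW

yes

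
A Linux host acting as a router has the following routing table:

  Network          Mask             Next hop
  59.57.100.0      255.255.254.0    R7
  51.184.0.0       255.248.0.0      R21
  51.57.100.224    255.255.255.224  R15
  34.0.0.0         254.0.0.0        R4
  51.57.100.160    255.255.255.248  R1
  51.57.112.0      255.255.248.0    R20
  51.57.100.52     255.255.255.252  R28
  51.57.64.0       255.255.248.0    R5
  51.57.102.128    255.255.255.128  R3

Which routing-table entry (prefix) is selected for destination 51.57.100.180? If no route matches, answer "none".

51.57.100.180 is outside every listed prefix and there is no default route.

none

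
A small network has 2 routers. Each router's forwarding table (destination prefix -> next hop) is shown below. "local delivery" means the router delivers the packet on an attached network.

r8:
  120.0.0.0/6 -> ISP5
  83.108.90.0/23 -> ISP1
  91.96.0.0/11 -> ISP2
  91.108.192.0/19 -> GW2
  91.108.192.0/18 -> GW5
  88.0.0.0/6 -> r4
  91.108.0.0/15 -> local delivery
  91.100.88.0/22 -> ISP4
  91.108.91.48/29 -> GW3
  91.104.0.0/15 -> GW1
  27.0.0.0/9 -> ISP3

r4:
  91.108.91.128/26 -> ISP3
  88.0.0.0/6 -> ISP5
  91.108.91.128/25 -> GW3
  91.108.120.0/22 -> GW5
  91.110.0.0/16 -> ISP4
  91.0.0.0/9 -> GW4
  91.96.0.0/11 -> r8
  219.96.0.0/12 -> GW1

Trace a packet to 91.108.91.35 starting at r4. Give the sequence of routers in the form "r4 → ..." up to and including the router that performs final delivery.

r4 → r8

At r4: longest match for 91.108.91.35 is 91.96.0.0/11 -> r8
At r8: longest match for 91.108.91.35 is 91.108.0.0/15 -> local delivery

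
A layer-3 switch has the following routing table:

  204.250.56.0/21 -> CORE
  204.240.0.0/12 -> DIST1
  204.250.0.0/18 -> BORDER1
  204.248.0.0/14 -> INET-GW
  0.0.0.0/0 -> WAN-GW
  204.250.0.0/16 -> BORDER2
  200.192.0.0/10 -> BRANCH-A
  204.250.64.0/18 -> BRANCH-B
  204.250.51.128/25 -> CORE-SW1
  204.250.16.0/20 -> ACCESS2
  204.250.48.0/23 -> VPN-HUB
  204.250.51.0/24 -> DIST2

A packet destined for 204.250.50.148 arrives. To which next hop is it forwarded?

Routes whose prefix contains 204.250.50.148:
  0.0.0.0/0 (default, matches everything) -> WAN-GW
  204.240.0.0/12 (204.240.0.0 - 204.255.255.255) -> DIST1
  204.248.0.0/14 (204.248.0.0 - 204.251.255.255) -> INET-GW
  204.250.0.0/16 (204.250.0.0 - 204.250.255.255) -> BORDER2
  204.250.0.0/18 (204.250.0.0 - 204.250.63.255) -> BORDER1
More-specific entries that do NOT match:
  204.250.51.128/25 (204.250.51.128 - 204.250.51.255) does not contain 204.250.50.148
  204.250.51.0/24 (204.250.51.0 - 204.250.51.255) does not contain 204.250.50.148
  204.250.48.0/23 (204.250.48.0 - 204.250.49.255) does not contain 204.250.50.148
  204.250.56.0/21 (204.250.56.0 - 204.250.63.255) does not contain 204.250.50.148
  204.250.16.0/20 (204.250.16.0 - 204.250.31.255) does not contain 204.250.50.148
Longest matching prefix is /18 -> next hop BORDER1.

BORDER1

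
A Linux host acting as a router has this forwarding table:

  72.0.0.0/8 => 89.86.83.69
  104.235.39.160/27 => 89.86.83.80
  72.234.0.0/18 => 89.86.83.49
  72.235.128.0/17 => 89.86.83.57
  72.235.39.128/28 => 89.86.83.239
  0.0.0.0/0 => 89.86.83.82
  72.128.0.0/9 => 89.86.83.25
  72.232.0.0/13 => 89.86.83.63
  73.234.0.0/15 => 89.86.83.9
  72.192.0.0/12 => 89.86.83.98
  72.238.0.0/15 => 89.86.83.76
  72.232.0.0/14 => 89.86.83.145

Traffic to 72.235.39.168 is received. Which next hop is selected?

89.86.83.145

Routes whose prefix contains 72.235.39.168:
  0.0.0.0/0 (default, matches everything) -> 89.86.83.82
  72.0.0.0/8 (72.0.0.0 - 72.255.255.255) -> 89.86.83.69
  72.128.0.0/9 (72.128.0.0 - 72.255.255.255) -> 89.86.83.25
  72.232.0.0/13 (72.232.0.0 - 72.239.255.255) -> 89.86.83.63
  72.232.0.0/14 (72.232.0.0 - 72.235.255.255) -> 89.86.83.145
More-specific entries that do NOT match:
  72.235.39.128/28 (72.235.39.128 - 72.235.39.143) does not contain 72.235.39.168
  104.235.39.160/27 (104.235.39.160 - 104.235.39.191) does not contain 72.235.39.168
  72.234.0.0/18 (72.234.0.0 - 72.234.63.255) does not contain 72.235.39.168
  72.235.128.0/17 (72.235.128.0 - 72.235.255.255) does not contain 72.235.39.168
  73.234.0.0/15 (73.234.0.0 - 73.235.255.255) does not contain 72.235.39.168
  72.238.0.0/15 (72.238.0.0 - 72.239.255.255) does not contain 72.235.39.168
Longest matching prefix is /14 -> next hop 89.86.83.145.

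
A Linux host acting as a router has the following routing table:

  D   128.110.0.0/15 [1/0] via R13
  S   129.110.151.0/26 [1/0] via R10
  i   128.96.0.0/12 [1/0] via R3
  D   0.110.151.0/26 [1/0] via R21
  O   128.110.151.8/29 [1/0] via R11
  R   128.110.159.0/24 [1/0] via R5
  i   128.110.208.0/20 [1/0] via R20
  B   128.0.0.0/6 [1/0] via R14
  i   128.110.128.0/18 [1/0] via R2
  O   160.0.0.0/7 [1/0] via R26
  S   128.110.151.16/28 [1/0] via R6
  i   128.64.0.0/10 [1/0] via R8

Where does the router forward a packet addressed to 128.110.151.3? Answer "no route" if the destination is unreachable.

Routes whose prefix contains 128.110.151.3:
  128.0.0.0/6 (128.0.0.0 - 131.255.255.255) -> R14
  128.64.0.0/10 (128.64.0.0 - 128.127.255.255) -> R8
  128.96.0.0/12 (128.96.0.0 - 128.111.255.255) -> R3
  128.110.0.0/15 (128.110.0.0 - 128.111.255.255) -> R13
  128.110.128.0/18 (128.110.128.0 - 128.110.191.255) -> R2
More-specific entries that do NOT match:
  128.110.151.8/29 (128.110.151.8 - 128.110.151.15) does not contain 128.110.151.3
  128.110.151.16/28 (128.110.151.16 - 128.110.151.31) does not contain 128.110.151.3
  129.110.151.0/26 (129.110.151.0 - 129.110.151.63) does not contain 128.110.151.3
  0.110.151.0/26 (0.110.151.0 - 0.110.151.63) does not contain 128.110.151.3
  128.110.159.0/24 (128.110.159.0 - 128.110.159.255) does not contain 128.110.151.3
  128.110.208.0/20 (128.110.208.0 - 128.110.223.255) does not contain 128.110.151.3
Longest matching prefix is /18 -> next hop R2.

R2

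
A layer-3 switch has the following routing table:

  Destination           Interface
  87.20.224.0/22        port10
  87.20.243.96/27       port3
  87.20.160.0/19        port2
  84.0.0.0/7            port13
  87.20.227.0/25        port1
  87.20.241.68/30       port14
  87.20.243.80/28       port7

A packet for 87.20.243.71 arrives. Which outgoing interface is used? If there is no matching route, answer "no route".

no route

No entry's prefix contains 87.20.243.71; there is no default route.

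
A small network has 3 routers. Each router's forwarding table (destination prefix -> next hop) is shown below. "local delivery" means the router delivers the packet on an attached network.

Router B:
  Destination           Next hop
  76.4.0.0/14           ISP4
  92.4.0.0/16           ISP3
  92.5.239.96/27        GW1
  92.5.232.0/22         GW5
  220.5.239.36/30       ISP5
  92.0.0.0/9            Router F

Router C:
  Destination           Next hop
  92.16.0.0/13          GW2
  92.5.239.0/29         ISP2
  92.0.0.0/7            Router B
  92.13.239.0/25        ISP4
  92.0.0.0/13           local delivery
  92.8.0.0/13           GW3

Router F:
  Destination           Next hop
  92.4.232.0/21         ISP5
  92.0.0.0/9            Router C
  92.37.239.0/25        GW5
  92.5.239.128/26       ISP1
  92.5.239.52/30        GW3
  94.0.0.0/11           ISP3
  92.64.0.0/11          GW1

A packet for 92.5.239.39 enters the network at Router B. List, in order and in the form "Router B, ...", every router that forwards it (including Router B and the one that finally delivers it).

At Router B: longest match for 92.5.239.39 is 92.0.0.0/9 -> Router F
At Router F: longest match for 92.5.239.39 is 92.0.0.0/9 -> Router C
At Router C: longest match for 92.5.239.39 is 92.0.0.0/13 -> local delivery

Router B, Router F, Router C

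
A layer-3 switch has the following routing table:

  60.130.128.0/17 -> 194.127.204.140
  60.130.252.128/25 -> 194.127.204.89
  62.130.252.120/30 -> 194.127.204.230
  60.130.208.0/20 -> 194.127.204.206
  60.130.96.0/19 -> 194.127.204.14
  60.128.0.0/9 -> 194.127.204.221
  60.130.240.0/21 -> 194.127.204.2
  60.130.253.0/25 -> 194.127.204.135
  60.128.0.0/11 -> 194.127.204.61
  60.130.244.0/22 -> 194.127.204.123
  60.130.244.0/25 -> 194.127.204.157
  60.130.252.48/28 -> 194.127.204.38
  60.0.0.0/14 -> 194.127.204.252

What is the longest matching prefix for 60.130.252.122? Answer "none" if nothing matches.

Entries matching 60.130.252.122:
  60.128.0.0/9 (60.128.0.0 - 60.255.255.255)
  60.128.0.0/11 (60.128.0.0 - 60.159.255.255)
  60.130.128.0/17 (60.130.128.0 - 60.130.255.255)
Most specific is 60.130.128.0/17.

60.130.128.0/17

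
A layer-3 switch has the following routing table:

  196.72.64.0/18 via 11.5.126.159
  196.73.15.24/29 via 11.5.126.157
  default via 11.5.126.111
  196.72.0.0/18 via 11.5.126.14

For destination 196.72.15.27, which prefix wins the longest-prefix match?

Entries matching 196.72.15.27:
  0.0.0.0/0 (default, matches everything)
  196.72.0.0/18 (196.72.0.0 - 196.72.63.255)
Most specific is 196.72.0.0/18.

196.72.0.0/18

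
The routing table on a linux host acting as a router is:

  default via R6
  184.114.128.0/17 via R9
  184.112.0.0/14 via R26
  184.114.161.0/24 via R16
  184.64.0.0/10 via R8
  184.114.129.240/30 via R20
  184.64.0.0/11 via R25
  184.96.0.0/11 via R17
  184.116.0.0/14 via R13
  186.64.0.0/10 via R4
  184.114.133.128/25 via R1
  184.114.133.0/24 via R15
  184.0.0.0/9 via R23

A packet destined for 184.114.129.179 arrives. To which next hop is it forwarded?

Routes whose prefix contains 184.114.129.179:
  0.0.0.0/0 (default, matches everything) -> R6
  184.0.0.0/9 (184.0.0.0 - 184.127.255.255) -> R23
  184.64.0.0/10 (184.64.0.0 - 184.127.255.255) -> R8
  184.96.0.0/11 (184.96.0.0 - 184.127.255.255) -> R17
  184.112.0.0/14 (184.112.0.0 - 184.115.255.255) -> R26
  184.114.128.0/17 (184.114.128.0 - 184.114.255.255) -> R9
More-specific entries that do NOT match:
  184.114.129.240/30 (184.114.129.240 - 184.114.129.243) does not contain 184.114.129.179
  184.114.133.128/25 (184.114.133.128 - 184.114.133.255) does not contain 184.114.129.179
  184.114.161.0/24 (184.114.161.0 - 184.114.161.255) does not contain 184.114.129.179
  184.114.133.0/24 (184.114.133.0 - 184.114.133.255) does not contain 184.114.129.179
Longest matching prefix is /17 -> next hop R9.

R9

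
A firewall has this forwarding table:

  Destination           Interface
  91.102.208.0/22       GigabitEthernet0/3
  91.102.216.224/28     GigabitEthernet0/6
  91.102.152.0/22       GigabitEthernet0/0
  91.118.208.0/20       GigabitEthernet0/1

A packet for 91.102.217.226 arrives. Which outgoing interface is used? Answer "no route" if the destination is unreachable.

No entry's prefix contains 91.102.217.226; there is no default route.

no route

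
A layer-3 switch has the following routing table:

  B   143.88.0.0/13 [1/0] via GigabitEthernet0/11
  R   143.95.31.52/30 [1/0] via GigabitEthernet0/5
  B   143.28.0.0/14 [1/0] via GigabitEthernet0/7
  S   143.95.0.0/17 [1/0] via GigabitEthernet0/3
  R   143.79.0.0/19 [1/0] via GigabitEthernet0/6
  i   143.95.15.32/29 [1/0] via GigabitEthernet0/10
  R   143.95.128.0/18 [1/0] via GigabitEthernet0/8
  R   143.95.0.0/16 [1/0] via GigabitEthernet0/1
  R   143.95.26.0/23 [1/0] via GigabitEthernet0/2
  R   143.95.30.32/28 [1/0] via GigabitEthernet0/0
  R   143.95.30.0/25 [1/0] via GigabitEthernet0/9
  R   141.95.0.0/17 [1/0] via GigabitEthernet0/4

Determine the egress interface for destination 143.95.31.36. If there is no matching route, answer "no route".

GigabitEthernet0/3

Routes whose prefix contains 143.95.31.36:
  143.88.0.0/13 (143.88.0.0 - 143.95.255.255) -> GigabitEthernet0/11
  143.95.0.0/16 (143.95.0.0 - 143.95.255.255) -> GigabitEthernet0/1
  143.95.0.0/17 (143.95.0.0 - 143.95.127.255) -> GigabitEthernet0/3
More-specific entries that do NOT match:
  143.95.31.52/30 (143.95.31.52 - 143.95.31.55) does not contain 143.95.31.36
  143.95.15.32/29 (143.95.15.32 - 143.95.15.39) does not contain 143.95.31.36
  143.95.30.32/28 (143.95.30.32 - 143.95.30.47) does not contain 143.95.31.36
  143.95.30.0/25 (143.95.30.0 - 143.95.30.127) does not contain 143.95.31.36
  143.95.26.0/23 (143.95.26.0 - 143.95.27.255) does not contain 143.95.31.36
  143.79.0.0/19 (143.79.0.0 - 143.79.31.255) does not contain 143.95.31.36
  143.95.128.0/18 (143.95.128.0 - 143.95.191.255) does not contain 143.95.31.36
Longest matching prefix is /17 -> interface GigabitEthernet0/3.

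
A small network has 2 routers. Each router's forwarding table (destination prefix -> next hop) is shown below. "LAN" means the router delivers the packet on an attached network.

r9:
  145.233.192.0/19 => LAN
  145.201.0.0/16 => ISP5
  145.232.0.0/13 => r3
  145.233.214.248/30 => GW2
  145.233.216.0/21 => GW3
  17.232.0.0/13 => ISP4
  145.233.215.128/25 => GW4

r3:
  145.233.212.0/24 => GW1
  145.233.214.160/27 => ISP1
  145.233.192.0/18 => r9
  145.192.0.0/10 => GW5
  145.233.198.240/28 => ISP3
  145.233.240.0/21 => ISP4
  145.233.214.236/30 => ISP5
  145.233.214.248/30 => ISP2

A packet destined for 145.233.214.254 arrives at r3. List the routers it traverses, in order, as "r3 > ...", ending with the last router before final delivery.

r3 > r9

At r3: longest match for 145.233.214.254 is 145.233.192.0/18 -> r9
At r9: longest match for 145.233.214.254 is 145.233.192.0/19 -> LAN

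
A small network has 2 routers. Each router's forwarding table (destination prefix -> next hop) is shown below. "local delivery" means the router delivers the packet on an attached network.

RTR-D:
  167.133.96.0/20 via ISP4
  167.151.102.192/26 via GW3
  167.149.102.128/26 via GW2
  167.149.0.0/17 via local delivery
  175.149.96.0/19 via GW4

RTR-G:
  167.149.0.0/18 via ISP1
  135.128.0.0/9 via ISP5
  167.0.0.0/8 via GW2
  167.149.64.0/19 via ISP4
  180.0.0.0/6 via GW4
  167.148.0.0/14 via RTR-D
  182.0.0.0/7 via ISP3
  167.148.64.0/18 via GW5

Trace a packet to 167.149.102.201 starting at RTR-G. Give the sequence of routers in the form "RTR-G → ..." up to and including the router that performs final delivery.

At RTR-G: longest match for 167.149.102.201 is 167.148.0.0/14 -> RTR-D
At RTR-D: longest match for 167.149.102.201 is 167.149.0.0/17 -> local delivery

RTR-G → RTR-D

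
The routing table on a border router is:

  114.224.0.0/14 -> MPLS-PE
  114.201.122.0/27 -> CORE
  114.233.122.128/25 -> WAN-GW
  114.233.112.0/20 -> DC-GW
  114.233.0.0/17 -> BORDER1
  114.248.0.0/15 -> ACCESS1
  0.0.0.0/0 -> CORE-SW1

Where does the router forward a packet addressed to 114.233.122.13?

Routes whose prefix contains 114.233.122.13:
  0.0.0.0/0 (default, matches everything) -> CORE-SW1
  114.233.0.0/17 (114.233.0.0 - 114.233.127.255) -> BORDER1
  114.233.112.0/20 (114.233.112.0 - 114.233.127.255) -> DC-GW
More-specific entries that do NOT match:
  114.201.122.0/27 (114.201.122.0 - 114.201.122.31) does not contain 114.233.122.13
  114.233.122.128/25 (114.233.122.128 - 114.233.122.255) does not contain 114.233.122.13
Longest matching prefix is /20 -> next hop DC-GW.

DC-GW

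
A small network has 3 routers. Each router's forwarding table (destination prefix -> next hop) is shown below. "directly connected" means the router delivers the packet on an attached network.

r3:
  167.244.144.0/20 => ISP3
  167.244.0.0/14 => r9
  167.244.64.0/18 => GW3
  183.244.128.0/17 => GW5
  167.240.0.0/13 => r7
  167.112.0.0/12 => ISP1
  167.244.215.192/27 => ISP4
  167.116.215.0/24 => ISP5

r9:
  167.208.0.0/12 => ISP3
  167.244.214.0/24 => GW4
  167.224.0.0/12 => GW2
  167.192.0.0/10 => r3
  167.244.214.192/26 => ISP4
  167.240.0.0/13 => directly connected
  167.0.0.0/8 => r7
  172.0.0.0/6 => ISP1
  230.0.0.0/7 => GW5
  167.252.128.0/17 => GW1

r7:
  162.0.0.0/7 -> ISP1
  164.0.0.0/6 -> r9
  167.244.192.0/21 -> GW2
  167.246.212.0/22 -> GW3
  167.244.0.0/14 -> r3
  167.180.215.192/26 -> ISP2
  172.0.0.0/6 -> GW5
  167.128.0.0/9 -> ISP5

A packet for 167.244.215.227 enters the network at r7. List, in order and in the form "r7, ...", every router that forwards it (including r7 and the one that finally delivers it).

r7, r3, r9

At r7: longest match for 167.244.215.227 is 167.244.0.0/14 -> r3
At r3: longest match for 167.244.215.227 is 167.244.0.0/14 -> r9
At r9: longest match for 167.244.215.227 is 167.240.0.0/13 -> directly connected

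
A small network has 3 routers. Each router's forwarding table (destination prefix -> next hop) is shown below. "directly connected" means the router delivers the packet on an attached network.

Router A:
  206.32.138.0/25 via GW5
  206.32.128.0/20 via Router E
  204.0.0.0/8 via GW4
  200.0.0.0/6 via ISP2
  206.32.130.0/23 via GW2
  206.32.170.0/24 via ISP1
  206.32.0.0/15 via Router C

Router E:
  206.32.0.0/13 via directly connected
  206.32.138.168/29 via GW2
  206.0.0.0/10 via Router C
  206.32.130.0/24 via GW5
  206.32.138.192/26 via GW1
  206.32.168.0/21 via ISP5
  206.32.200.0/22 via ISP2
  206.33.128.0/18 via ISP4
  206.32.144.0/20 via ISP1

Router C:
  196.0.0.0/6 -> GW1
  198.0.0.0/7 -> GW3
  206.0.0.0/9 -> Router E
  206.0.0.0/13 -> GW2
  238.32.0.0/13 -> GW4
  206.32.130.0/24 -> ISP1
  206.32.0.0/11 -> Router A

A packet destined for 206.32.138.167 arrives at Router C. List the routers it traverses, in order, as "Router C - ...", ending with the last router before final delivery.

Router C - Router A - Router E

At Router C: longest match for 206.32.138.167 is 206.32.0.0/11 -> Router A
At Router A: longest match for 206.32.138.167 is 206.32.128.0/20 -> Router E
At Router E: longest match for 206.32.138.167 is 206.32.0.0/13 -> directly connected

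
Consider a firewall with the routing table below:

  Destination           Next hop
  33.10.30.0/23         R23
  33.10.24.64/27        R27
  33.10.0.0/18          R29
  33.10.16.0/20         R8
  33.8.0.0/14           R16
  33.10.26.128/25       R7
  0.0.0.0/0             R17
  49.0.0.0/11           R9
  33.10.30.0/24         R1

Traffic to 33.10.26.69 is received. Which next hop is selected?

R8

Routes whose prefix contains 33.10.26.69:
  0.0.0.0/0 (default, matches everything) -> R17
  33.8.0.0/14 (33.8.0.0 - 33.11.255.255) -> R16
  33.10.0.0/18 (33.10.0.0 - 33.10.63.255) -> R29
  33.10.16.0/20 (33.10.16.0 - 33.10.31.255) -> R8
More-specific entries that do NOT match:
  33.10.24.64/27 (33.10.24.64 - 33.10.24.95) does not contain 33.10.26.69
  33.10.26.128/25 (33.10.26.128 - 33.10.26.255) does not contain 33.10.26.69
  33.10.30.0/24 (33.10.30.0 - 33.10.30.255) does not contain 33.10.26.69
  33.10.30.0/23 (33.10.30.0 - 33.10.31.255) does not contain 33.10.26.69
Longest matching prefix is /20 -> next hop R8.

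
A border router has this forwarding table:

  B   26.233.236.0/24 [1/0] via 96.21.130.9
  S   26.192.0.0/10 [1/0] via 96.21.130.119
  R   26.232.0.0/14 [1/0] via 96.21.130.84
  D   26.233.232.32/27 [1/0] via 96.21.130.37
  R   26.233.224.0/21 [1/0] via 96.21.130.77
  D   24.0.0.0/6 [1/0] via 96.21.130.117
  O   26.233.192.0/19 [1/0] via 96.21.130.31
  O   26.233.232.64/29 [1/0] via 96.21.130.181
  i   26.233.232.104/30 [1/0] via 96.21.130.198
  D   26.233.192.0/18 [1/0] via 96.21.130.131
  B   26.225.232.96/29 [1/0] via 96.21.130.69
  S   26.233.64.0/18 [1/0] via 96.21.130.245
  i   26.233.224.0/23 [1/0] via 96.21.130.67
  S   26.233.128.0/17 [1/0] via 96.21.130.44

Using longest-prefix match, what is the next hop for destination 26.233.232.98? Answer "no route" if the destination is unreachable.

96.21.130.131

Routes whose prefix contains 26.233.232.98:
  24.0.0.0/6 (24.0.0.0 - 27.255.255.255) -> 96.21.130.117
  26.192.0.0/10 (26.192.0.0 - 26.255.255.255) -> 96.21.130.119
  26.232.0.0/14 (26.232.0.0 - 26.235.255.255) -> 96.21.130.84
  26.233.128.0/17 (26.233.128.0 - 26.233.255.255) -> 96.21.130.44
  26.233.192.0/18 (26.233.192.0 - 26.233.255.255) -> 96.21.130.131
More-specific entries that do NOT match:
  26.233.232.104/30 (26.233.232.104 - 26.233.232.107) does not contain 26.233.232.98
  26.233.232.64/29 (26.233.232.64 - 26.233.232.71) does not contain 26.233.232.98
  26.225.232.96/29 (26.225.232.96 - 26.225.232.103) does not contain 26.233.232.98
  26.233.232.32/27 (26.233.232.32 - 26.233.232.63) does not contain 26.233.232.98
  26.233.236.0/24 (26.233.236.0 - 26.233.236.255) does not contain 26.233.232.98
  26.233.224.0/23 (26.233.224.0 - 26.233.225.255) does not contain 26.233.232.98
  26.233.224.0/21 (26.233.224.0 - 26.233.231.255) does not contain 26.233.232.98
  26.233.192.0/19 (26.233.192.0 - 26.233.223.255) does not contain 26.233.232.98
Longest matching prefix is /18 -> next hop 96.21.130.131.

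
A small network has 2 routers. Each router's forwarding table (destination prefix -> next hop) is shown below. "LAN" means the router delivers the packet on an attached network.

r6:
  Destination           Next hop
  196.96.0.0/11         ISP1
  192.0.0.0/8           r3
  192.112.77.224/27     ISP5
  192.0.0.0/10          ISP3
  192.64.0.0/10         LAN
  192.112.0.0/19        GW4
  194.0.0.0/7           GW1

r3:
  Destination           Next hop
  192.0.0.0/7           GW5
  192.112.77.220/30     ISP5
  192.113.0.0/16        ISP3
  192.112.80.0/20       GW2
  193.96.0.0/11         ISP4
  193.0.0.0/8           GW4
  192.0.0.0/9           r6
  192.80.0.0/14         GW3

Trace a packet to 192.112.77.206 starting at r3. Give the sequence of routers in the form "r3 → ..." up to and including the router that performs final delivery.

r3 → r6

At r3: longest match for 192.112.77.206 is 192.0.0.0/9 -> r6
At r6: longest match for 192.112.77.206 is 192.64.0.0/10 -> LAN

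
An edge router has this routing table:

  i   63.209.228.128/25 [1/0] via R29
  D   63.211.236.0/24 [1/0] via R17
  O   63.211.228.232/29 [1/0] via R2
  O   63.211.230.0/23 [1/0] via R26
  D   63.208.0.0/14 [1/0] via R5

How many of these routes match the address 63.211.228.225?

1

Prefixes containing 63.211.228.225:
  63.208.0.0/14 (63.208.0.0 - 63.211.255.255)
Total matching entries: 1.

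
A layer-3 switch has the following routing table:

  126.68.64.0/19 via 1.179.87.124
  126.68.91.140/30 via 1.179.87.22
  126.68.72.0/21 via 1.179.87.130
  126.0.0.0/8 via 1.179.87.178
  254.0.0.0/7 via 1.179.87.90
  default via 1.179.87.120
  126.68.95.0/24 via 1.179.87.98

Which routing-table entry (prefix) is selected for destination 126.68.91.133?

Entries matching 126.68.91.133:
  0.0.0.0/0 (default, matches everything)
  126.0.0.0/8 (126.0.0.0 - 126.255.255.255)
  126.68.64.0/19 (126.68.64.0 - 126.68.95.255)
Most specific is 126.68.64.0/19.

126.68.64.0/19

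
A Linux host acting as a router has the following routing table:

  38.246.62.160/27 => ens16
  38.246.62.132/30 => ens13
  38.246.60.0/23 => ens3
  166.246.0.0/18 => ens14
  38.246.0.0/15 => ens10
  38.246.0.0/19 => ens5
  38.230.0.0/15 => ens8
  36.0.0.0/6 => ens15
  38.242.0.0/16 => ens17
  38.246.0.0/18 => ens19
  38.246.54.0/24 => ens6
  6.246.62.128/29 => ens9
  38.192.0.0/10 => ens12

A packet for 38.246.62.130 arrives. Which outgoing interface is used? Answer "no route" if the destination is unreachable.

Routes whose prefix contains 38.246.62.130:
  36.0.0.0/6 (36.0.0.0 - 39.255.255.255) -> ens15
  38.192.0.0/10 (38.192.0.0 - 38.255.255.255) -> ens12
  38.246.0.0/15 (38.246.0.0 - 38.247.255.255) -> ens10
  38.246.0.0/18 (38.246.0.0 - 38.246.63.255) -> ens19
More-specific entries that do NOT match:
  38.246.62.132/30 (38.246.62.132 - 38.246.62.135) does not contain 38.246.62.130
  6.246.62.128/29 (6.246.62.128 - 6.246.62.135) does not contain 38.246.62.130
  38.246.62.160/27 (38.246.62.160 - 38.246.62.191) does not contain 38.246.62.130
  38.246.54.0/24 (38.246.54.0 - 38.246.54.255) does not contain 38.246.62.130
  38.246.60.0/23 (38.246.60.0 - 38.246.61.255) does not contain 38.246.62.130
  38.246.0.0/19 (38.246.0.0 - 38.246.31.255) does not contain 38.246.62.130
Longest matching prefix is /18 -> interface ens19.

ens19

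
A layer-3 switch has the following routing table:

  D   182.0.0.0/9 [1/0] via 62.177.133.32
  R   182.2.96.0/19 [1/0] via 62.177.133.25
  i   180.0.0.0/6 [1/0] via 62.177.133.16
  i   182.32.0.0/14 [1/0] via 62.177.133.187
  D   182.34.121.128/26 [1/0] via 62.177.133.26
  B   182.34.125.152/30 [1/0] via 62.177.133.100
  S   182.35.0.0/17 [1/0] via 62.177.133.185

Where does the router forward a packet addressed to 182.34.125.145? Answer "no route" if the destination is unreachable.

62.177.133.187

Routes whose prefix contains 182.34.125.145:
  180.0.0.0/6 (180.0.0.0 - 183.255.255.255) -> 62.177.133.16
  182.0.0.0/9 (182.0.0.0 - 182.127.255.255) -> 62.177.133.32
  182.32.0.0/14 (182.32.0.0 - 182.35.255.255) -> 62.177.133.187
More-specific entries that do NOT match:
  182.34.125.152/30 (182.34.125.152 - 182.34.125.155) does not contain 182.34.125.145
  182.34.121.128/26 (182.34.121.128 - 182.34.121.191) does not contain 182.34.125.145
  182.2.96.0/19 (182.2.96.0 - 182.2.127.255) does not contain 182.34.125.145
  182.35.0.0/17 (182.35.0.0 - 182.35.127.255) does not contain 182.34.125.145
Longest matching prefix is /14 -> next hop 62.177.133.187.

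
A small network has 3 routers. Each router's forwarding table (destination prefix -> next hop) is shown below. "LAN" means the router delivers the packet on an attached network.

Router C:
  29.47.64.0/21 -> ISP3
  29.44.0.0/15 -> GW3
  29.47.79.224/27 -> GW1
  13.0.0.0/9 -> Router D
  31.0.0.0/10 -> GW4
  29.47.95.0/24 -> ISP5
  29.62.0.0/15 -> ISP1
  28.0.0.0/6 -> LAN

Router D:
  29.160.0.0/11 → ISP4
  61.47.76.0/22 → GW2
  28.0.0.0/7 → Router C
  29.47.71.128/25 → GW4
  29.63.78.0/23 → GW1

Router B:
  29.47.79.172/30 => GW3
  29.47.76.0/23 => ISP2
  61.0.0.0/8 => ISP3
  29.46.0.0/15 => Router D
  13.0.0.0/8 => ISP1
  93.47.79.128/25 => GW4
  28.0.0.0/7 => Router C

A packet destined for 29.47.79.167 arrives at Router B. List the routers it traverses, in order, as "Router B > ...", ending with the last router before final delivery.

At Router B: longest match for 29.47.79.167 is 29.46.0.0/15 -> Router D
At Router D: longest match for 29.47.79.167 is 28.0.0.0/7 -> Router C
At Router C: longest match for 29.47.79.167 is 28.0.0.0/6 -> LAN

Router B > Router D > Router C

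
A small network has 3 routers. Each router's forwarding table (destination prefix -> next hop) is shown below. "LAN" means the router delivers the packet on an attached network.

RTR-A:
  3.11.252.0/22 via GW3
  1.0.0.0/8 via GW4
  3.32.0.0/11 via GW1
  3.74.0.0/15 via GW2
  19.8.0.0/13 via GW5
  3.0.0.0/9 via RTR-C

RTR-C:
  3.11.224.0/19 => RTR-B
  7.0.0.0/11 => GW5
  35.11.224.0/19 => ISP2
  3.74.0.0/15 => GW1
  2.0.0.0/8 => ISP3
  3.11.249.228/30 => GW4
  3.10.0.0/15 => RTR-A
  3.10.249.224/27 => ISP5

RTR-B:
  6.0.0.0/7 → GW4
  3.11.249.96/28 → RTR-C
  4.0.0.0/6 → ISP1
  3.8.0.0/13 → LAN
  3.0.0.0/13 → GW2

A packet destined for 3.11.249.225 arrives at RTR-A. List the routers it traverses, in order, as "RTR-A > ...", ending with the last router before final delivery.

RTR-A > RTR-C > RTR-B

At RTR-A: longest match for 3.11.249.225 is 3.0.0.0/9 -> RTR-C
At RTR-C: longest match for 3.11.249.225 is 3.11.224.0/19 -> RTR-B
At RTR-B: longest match for 3.11.249.225 is 3.8.0.0/13 -> LAN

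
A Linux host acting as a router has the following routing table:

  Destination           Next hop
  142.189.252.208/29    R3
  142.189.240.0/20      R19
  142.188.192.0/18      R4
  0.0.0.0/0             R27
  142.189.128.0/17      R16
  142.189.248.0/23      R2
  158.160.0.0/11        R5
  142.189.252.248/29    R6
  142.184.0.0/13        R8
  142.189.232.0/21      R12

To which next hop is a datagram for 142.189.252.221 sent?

R19

Routes whose prefix contains 142.189.252.221:
  0.0.0.0/0 (default, matches everything) -> R27
  142.184.0.0/13 (142.184.0.0 - 142.191.255.255) -> R8
  142.189.128.0/17 (142.189.128.0 - 142.189.255.255) -> R16
  142.189.240.0/20 (142.189.240.0 - 142.189.255.255) -> R19
More-specific entries that do NOT match:
  142.189.252.208/29 (142.189.252.208 - 142.189.252.215) does not contain 142.189.252.221
  142.189.252.248/29 (142.189.252.248 - 142.189.252.255) does not contain 142.189.252.221
  142.189.248.0/23 (142.189.248.0 - 142.189.249.255) does not contain 142.189.252.221
  142.189.232.0/21 (142.189.232.0 - 142.189.239.255) does not contain 142.189.252.221
Longest matching prefix is /20 -> next hop R19.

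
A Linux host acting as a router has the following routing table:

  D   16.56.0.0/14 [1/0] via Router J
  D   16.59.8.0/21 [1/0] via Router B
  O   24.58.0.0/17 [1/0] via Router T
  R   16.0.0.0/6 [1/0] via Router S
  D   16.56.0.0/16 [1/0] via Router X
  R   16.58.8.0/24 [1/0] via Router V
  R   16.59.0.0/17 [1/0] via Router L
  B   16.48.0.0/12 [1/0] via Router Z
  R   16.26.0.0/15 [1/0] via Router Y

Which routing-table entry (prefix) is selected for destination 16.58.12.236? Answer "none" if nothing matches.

Entries matching 16.58.12.236:
  16.0.0.0/6 (16.0.0.0 - 19.255.255.255)
  16.48.0.0/12 (16.48.0.0 - 16.63.255.255)
  16.56.0.0/14 (16.56.0.0 - 16.59.255.255)
Most specific is 16.56.0.0/14.

16.56.0.0/14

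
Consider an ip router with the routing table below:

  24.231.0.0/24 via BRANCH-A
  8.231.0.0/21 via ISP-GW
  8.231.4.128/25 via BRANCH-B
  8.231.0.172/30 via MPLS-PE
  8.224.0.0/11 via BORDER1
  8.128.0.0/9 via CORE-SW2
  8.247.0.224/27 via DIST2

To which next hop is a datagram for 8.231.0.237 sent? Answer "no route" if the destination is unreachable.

Routes whose prefix contains 8.231.0.237:
  8.128.0.0/9 (8.128.0.0 - 8.255.255.255) -> CORE-SW2
  8.224.0.0/11 (8.224.0.0 - 8.255.255.255) -> BORDER1
  8.231.0.0/21 (8.231.0.0 - 8.231.7.255) -> ISP-GW
More-specific entries that do NOT match:
  8.231.0.172/30 (8.231.0.172 - 8.231.0.175) does not contain 8.231.0.237
  8.247.0.224/27 (8.247.0.224 - 8.247.0.255) does not contain 8.231.0.237
  8.231.4.128/25 (8.231.4.128 - 8.231.4.255) does not contain 8.231.0.237
  24.231.0.0/24 (24.231.0.0 - 24.231.0.255) does not contain 8.231.0.237
Longest matching prefix is /21 -> next hop ISP-GW.

ISP-GW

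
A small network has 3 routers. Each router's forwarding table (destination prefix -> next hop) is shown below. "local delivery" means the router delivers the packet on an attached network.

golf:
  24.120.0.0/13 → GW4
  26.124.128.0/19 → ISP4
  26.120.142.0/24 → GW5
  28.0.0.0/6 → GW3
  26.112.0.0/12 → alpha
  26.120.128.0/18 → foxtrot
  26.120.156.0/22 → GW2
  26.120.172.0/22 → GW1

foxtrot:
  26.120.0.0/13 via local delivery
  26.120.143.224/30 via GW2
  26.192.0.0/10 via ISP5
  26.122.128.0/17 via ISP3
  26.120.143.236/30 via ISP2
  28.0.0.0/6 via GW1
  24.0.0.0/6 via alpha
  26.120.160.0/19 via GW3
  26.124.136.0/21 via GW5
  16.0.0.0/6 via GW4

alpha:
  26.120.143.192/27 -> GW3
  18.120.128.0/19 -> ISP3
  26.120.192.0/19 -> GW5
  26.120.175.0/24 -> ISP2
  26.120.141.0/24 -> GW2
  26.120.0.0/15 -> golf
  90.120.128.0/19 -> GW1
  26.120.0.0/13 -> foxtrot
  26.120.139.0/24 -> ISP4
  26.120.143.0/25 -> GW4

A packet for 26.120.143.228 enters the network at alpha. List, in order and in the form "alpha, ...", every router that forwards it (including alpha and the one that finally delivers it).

alpha, golf, foxtrot

At alpha: longest match for 26.120.143.228 is 26.120.0.0/15 -> golf
At golf: longest match for 26.120.143.228 is 26.120.128.0/18 -> foxtrot
At foxtrot: longest match for 26.120.143.228 is 26.120.0.0/13 -> local delivery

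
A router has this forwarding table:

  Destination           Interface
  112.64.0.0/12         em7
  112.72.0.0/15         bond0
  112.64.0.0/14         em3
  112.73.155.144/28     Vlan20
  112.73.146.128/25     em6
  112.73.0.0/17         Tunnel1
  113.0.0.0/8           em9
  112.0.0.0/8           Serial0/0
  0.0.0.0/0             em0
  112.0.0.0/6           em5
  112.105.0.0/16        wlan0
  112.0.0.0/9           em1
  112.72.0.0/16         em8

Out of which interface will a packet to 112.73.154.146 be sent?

Routes whose prefix contains 112.73.154.146:
  0.0.0.0/0 (default, matches everything) -> em0
  112.0.0.0/6 (112.0.0.0 - 115.255.255.255) -> em5
  112.0.0.0/8 (112.0.0.0 - 112.255.255.255) -> Serial0/0
  112.0.0.0/9 (112.0.0.0 - 112.127.255.255) -> em1
  112.64.0.0/12 (112.64.0.0 - 112.79.255.255) -> em7
  112.72.0.0/15 (112.72.0.0 - 112.73.255.255) -> bond0
More-specific entries that do NOT match:
  112.73.155.144/28 (112.73.155.144 - 112.73.155.159) does not contain 112.73.154.146
  112.73.146.128/25 (112.73.146.128 - 112.73.146.255) does not contain 112.73.154.146
  112.73.0.0/17 (112.73.0.0 - 112.73.127.255) does not contain 112.73.154.146
  112.105.0.0/16 (112.105.0.0 - 112.105.255.255) does not contain 112.73.154.146
  112.72.0.0/16 (112.72.0.0 - 112.72.255.255) does not contain 112.73.154.146
Longest matching prefix is /15 -> interface bond0.

bond0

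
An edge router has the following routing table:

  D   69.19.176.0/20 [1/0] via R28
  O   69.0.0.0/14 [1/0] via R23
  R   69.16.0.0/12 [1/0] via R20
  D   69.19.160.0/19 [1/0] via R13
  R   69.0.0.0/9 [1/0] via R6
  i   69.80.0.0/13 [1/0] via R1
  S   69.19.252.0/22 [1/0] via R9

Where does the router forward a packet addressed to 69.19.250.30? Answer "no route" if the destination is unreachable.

Routes whose prefix contains 69.19.250.30:
  69.0.0.0/9 (69.0.0.0 - 69.127.255.255) -> R6
  69.16.0.0/12 (69.16.0.0 - 69.31.255.255) -> R20
More-specific entries that do NOT match:
  69.19.252.0/22 (69.19.252.0 - 69.19.255.255) does not contain 69.19.250.30
  69.19.176.0/20 (69.19.176.0 - 69.19.191.255) does not contain 69.19.250.30
  69.19.160.0/19 (69.19.160.0 - 69.19.191.255) does not contain 69.19.250.30
  69.0.0.0/14 (69.0.0.0 - 69.3.255.255) does not contain 69.19.250.30
  69.80.0.0/13 (69.80.0.0 - 69.87.255.255) does not contain 69.19.250.30
Longest matching prefix is /12 -> next hop R20.

R20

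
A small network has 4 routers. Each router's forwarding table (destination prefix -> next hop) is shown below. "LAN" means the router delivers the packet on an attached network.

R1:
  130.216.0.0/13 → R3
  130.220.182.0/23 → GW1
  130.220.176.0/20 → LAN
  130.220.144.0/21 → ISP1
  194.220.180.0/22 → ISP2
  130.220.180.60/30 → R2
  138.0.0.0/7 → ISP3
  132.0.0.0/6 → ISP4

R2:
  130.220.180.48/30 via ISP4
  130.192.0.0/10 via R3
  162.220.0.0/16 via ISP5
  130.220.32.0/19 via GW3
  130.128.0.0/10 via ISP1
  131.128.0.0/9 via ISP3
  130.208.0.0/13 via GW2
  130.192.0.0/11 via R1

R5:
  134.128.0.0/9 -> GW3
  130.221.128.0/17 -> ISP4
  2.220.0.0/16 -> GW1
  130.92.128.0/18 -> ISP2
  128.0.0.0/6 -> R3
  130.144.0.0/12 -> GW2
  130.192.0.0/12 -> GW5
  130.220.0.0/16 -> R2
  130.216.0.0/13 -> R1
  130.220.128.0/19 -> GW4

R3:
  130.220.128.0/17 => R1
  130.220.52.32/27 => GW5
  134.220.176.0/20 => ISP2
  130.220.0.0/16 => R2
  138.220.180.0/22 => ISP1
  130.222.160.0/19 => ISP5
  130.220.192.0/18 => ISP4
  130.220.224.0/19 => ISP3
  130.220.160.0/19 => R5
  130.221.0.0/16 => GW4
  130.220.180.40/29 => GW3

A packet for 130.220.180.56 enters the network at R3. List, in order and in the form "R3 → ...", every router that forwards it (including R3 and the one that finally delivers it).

At R3: longest match for 130.220.180.56 is 130.220.160.0/19 -> R5
At R5: longest match for 130.220.180.56 is 130.220.0.0/16 -> R2
At R2: longest match for 130.220.180.56 is 130.192.0.0/11 -> R1
At R1: longest match for 130.220.180.56 is 130.220.176.0/20 -> LAN

R3 → R5 → R2 → R1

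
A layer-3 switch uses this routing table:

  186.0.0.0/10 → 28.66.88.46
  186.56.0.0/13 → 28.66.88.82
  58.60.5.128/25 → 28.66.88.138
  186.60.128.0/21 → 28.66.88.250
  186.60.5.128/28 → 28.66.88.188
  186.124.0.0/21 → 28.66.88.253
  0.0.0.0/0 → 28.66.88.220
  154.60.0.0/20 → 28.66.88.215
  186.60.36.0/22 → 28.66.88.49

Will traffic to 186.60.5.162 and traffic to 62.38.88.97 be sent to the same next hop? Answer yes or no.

no

186.60.5.162: longest match 186.56.0.0/13 -> 28.66.88.82
62.38.88.97: longest match 0.0.0.0/0 -> 28.66.88.220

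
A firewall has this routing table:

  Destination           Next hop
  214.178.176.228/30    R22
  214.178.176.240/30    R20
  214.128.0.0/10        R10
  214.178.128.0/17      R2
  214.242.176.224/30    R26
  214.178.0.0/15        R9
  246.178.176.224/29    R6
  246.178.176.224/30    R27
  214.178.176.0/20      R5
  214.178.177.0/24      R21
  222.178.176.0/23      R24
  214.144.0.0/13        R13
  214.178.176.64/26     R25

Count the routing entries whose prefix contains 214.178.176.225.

4

Prefixes containing 214.178.176.225:
  214.128.0.0/10 (214.128.0.0 - 214.191.255.255)
  214.178.0.0/15 (214.178.0.0 - 214.179.255.255)
  214.178.128.0/17 (214.178.128.0 - 214.178.255.255)
  214.178.176.0/20 (214.178.176.0 - 214.178.191.255)
Total matching entries: 4.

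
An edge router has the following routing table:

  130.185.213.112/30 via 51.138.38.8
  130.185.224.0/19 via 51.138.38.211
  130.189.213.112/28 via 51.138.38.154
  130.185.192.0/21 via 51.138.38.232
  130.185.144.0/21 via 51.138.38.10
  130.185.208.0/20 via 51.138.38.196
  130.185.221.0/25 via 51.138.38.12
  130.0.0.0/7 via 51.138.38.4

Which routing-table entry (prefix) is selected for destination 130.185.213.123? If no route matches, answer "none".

130.185.208.0/20

Entries matching 130.185.213.123:
  130.0.0.0/7 (130.0.0.0 - 131.255.255.255)
  130.185.208.0/20 (130.185.208.0 - 130.185.223.255)
Most specific is 130.185.208.0/20.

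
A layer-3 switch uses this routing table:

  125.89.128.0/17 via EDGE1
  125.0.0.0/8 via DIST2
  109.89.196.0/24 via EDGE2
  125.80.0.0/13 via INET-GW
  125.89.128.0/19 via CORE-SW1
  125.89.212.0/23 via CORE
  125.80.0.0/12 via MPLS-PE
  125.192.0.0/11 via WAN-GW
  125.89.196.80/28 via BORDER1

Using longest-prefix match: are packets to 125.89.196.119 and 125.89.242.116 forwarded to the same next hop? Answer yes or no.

yes

125.89.196.119: longest match 125.89.128.0/17 -> EDGE1
125.89.242.116: longest match 125.89.128.0/17 -> EDGE1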